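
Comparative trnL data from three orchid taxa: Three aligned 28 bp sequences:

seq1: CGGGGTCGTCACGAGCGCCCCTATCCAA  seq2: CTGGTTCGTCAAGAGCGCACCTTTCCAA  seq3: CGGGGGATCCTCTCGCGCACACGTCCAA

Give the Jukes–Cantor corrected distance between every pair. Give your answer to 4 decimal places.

seq1–seq2: 5/28 sites differ → p ≈ 0.178571, d = −0.75 ln(1 − 0.238095) = 0.203950 ≈ 0.2040.
seq1–seq3: 11/28 sites differ → p ≈ 0.392857, d = −0.75 ln(1 − 0.523809) = 0.556452 ≈ 0.5565.
seq2–seq3: 13/28 sites differ → p ≈ 0.464286, d = −0.75 ln(1 − 0.619048) = 0.723811 ≈ 0.7238.

d(seq1,seq2) = 0.2040, d(seq1,seq3) = 0.5565, d(seq2,seq3) = 0.7238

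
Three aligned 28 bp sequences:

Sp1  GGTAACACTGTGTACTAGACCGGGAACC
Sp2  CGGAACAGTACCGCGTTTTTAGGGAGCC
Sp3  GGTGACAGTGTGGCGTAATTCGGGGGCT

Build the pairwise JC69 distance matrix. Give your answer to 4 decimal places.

Sp1–Sp2: 15/28 sites differ → p ≈ 0.535714, d = −0.75 ln(1 − 0.714285) = 0.939570 ≈ 0.9396.
Sp1–Sp3: 11/28 sites differ → p ≈ 0.392857, d = −0.75 ln(1 − 0.523809) = 0.556452 ≈ 0.5565.
Sp2–Sp3: 11/28 sites differ → p ≈ 0.392857, d = −0.75 ln(1 − 0.523809) = 0.556452 ≈ 0.5565.

d(Sp1,Sp2) = 0.9396, d(Sp1,Sp3) = 0.5565, d(Sp2,Sp3) = 0.5565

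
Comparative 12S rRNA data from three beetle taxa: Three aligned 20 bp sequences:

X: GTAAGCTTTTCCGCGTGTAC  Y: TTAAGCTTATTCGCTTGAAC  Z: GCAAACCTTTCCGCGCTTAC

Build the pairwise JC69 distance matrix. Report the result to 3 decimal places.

d(X,Y) = 0.304, d(X,Z) = 0.304, d(Y,Z) = 0.824

X–Y: 5/20 sites differ → p = 0.25, d = −0.75 ln(1 − 0.333333) = 0.304098 ≈ 0.304.
X–Z: 5/20 sites differ → p = 0.25, d = −0.75 ln(1 − 0.333333) = 0.304098 ≈ 0.304.
Y–Z: 10/20 sites differ → p = 0.5, d = −0.75 ln(1 − 0.666667) = 0.823960 ≈ 0.824.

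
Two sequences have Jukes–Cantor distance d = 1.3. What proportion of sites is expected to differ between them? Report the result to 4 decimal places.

p = (3/4)(1 − e^(−4d/3)) = 0.75 × (1 − e^(-1.733333)) = 0.75 × (1 − 0.176695) = 0.617479.

0.6175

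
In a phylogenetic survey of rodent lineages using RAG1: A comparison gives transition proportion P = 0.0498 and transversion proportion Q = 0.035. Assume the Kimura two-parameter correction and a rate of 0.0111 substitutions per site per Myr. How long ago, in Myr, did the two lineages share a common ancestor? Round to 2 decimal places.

Under the Kimura two-parameter model, d = −½ ln(1 − 2P − Q) − ¼ ln(1 − 2Q).
1 − 2P − Q = 0.8654, giving −½ ln(0.8654) = 0.072282.
1 − 2Q = 0.93, giving −¼ ln(0.93) = 0.018143.
d = 0.072282 + 0.018143 = 0.090425.
Under a molecular clock d = 2μt, so t = d/(2μ) = 0.090425 / (2 × 0.0111) = 4.07 Myr.

4.07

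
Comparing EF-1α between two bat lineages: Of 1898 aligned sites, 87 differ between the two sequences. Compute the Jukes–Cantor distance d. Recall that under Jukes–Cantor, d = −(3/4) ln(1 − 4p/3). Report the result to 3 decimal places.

0.047

p = 87/1898 ≈ 0.045838.
d = −(3/4) ln(1 − 4p/3) = −0.75 ln(1 − 0.061117) = −0.75 ln(0.938883)
  = −0.75 × (-0.063064) = 0.047298 substitutions/site.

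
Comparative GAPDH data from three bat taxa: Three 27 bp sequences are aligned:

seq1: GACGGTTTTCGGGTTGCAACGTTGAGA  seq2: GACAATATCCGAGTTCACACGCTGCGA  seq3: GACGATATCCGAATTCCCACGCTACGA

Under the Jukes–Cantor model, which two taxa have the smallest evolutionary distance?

seq1–seq2: 10/27 differ, p = 0.370, d = 0.511.
seq1–seq3: 10/27 differ, p = 0.370, d = 0.511.
seq2–seq3: 4/27 differ, p = 0.148, d = 0.165.
The smallest distance is between seq2 and seq3.

seq2 and seq3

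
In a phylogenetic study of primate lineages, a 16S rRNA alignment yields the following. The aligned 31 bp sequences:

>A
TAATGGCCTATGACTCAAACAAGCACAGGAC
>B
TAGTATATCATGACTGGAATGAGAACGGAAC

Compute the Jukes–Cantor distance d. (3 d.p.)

The sequences differ at 13 of 31 sites, so p = 13/31 ≈ 0.419355.
d = −(3/4) ln(1 − 4p/3) = −0.75 ln(1 − 0.55914) = −0.75 ln(0.44086)
  = −0.75 × (-0.819028) = 0.614271 substitutions/site.

0.614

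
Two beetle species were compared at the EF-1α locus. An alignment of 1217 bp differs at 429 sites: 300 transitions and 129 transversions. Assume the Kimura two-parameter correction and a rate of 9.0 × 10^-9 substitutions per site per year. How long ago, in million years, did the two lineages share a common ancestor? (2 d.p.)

P = 300/1217 ≈ 0.246508 and Q = 129/1217 ≈ 0.105998.
Under the Kimura two-parameter model, d = −½ ln(1 − 2P − Q) − ¼ ln(1 − 2Q).
1 − 2P − Q = 0.400986, giving −½ ln(0.400986) = 0.456914.
1 − 2Q = 0.788004, giving −¼ ln(0.788004) = 0.059563.
d = 0.456914 + 0.059563 = 0.516477.
Under a molecular clock d = 2μt, so t = d/(2μ) = 0.516477 / (2 × 9.0 × 10^-9) = 28.69 million years.

28.69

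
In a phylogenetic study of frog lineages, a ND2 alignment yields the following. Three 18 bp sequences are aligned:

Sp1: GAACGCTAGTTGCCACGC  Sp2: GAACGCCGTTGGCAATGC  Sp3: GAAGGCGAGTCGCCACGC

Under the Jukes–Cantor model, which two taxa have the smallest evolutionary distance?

Sp1–Sp2: 6/18 differ, p = 0.333, d = 0.441.
Sp1–Sp3: 3/18 differ, p = 0.167, d = 0.188.
Sp2–Sp3: 7/18 differ, p = 0.389, d = 0.548.
The smallest distance is between Sp1 and Sp3.

Sp1 and Sp3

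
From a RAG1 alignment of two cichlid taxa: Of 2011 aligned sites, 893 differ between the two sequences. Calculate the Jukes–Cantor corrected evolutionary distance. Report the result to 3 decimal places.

p = 893/2011 ≈ 0.444058.
d = −(3/4) ln(1 − 4p/3) = −0.75 ln(1 − 0.592077) = −0.75 ln(0.407923)
  = −0.75 × (-0.896677) = 0.672508 substitutions/site.

0.673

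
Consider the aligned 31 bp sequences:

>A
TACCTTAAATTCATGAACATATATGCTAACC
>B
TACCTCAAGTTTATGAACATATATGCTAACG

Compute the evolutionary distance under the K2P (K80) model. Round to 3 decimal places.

0.145

Of 31 sites, 3 differences are transitions and 1 are transversions, so P = 3/31 ≈ 0.096774 and Q = 1/31 ≈ 0.032258.
Under the Kimura two-parameter model, d = −½ ln(1 − 2P − Q) − ¼ ln(1 − 2Q).
1 − 2P − Q = 0.774194, giving −½ ln(0.774194) = 0.127966.
1 − 2Q = 0.935484, giving −¼ ln(0.935484) = 0.016673.
d = 0.127966 + 0.016673 = 0.144639.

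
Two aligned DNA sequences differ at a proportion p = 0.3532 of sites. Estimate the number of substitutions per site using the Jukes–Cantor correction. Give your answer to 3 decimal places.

d = −(3/4) ln(1 − 4p/3) = −0.75 ln(1 − 0.470933) = −0.75 ln(0.529067)
  = −0.75 × (-0.636640) = 0.477480 substitutions/site.

0.477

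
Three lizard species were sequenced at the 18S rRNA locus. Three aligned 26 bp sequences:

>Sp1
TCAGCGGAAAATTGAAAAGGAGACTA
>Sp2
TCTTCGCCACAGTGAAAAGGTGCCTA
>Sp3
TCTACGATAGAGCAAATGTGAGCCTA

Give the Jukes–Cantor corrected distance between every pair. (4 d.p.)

d(Sp1,Sp2) = 0.3961, d(Sp1,Sp3) = 0.7166, d(Sp2,Sp3) = 0.5393

Sp1–Sp2: 8/26 sites differ → p ≈ 0.307692, d = −0.75 ln(1 − 0.410256) = 0.396050 ≈ 0.3961.
Sp1–Sp3: 12/26 sites differ → p ≈ 0.461538, d = −0.75 ln(1 − 0.615384) = 0.716632 ≈ 0.7166.
Sp2–Sp3: 10/26 sites differ → p ≈ 0.384615, d = −0.75 ln(1 − 0.51282) = 0.539341 ≈ 0.5393.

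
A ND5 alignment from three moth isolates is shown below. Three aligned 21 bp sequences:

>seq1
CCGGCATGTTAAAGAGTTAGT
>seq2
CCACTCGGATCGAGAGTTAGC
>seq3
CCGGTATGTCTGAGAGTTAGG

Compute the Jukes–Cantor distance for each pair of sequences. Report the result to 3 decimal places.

seq1–seq2: 9/21 sites differ → p ≈ 0.428571, d = −0.75 ln(1 − 0.571428) = 0.635472 ≈ 0.635.
seq1–seq3: 5/21 sites differ → p ≈ 0.238095, d = −0.75 ln(1 − 0.31746) = 0.286451 ≈ 0.286.
seq2–seq3: 8/21 sites differ → p ≈ 0.380952, d = −0.75 ln(1 − 0.507936) = 0.531860 ≈ 0.532.

d(seq1,seq2) = 0.635, d(seq1,seq3) = 0.286, d(seq2,seq3) = 0.532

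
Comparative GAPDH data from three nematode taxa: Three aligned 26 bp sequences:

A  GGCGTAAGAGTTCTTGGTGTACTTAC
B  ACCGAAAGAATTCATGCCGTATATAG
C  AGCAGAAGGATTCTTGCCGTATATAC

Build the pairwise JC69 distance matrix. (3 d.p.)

A–B: 10/26 sites differ → p ≈ 0.384615, d = −0.75 ln(1 − 0.51282) = 0.539341 ≈ 0.539.
A–C: 9/26 sites differ → p ≈ 0.346154, d = −0.75 ln(1 − 0.461539) = 0.464280 ≈ 0.464.
B–C: 6/26 sites differ → p ≈ 0.230769, d = −0.75 ln(1 − 0.307692) = 0.275793 ≈ 0.276.

d(A,B) = 0.539, d(A,C) = 0.464, d(B,C) = 0.276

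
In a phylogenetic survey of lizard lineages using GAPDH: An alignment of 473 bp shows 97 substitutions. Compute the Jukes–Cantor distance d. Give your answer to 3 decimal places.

p = 97/473 ≈ 0.205074.
d = −(3/4) ln(1 − 4p/3) = −0.75 ln(1 − 0.273432) = −0.75 ln(0.726568)
  = −0.75 × (-0.319423) = 0.239567 substitutions/site.

0.240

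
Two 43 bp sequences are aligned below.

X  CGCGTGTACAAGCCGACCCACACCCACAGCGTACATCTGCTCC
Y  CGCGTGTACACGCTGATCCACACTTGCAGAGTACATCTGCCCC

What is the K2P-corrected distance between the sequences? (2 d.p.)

Of 43 sites, 6 differences are transitions and 2 are transversions, so P = 6/43 ≈ 0.139535 and Q = 2/43 ≈ 0.046512.
Under the Kimura two-parameter model, d = −½ ln(1 − 2P − Q) − ¼ ln(1 − 2Q).
1 − 2P − Q = 0.674418, giving −½ ln(0.674418) = 0.196953.
1 − 2Q = 0.906976, giving −¼ ln(0.906976) = 0.024410.
d = 0.196953 + 0.024410 = 0.221363.

0.22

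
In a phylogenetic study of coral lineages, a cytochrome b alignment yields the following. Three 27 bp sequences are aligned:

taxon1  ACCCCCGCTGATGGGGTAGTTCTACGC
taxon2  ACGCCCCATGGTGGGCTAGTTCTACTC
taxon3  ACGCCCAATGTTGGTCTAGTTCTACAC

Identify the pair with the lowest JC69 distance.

taxon1–taxon2: 6/27 differ, p = 0.222, d = 0.264.
taxon1–taxon3: 7/27 differ, p = 0.259, d = 0.318.
taxon2–taxon3: 4/27 differ, p = 0.148, d = 0.165.
The smallest distance is between taxon2 and taxon3.

taxon2 and taxon3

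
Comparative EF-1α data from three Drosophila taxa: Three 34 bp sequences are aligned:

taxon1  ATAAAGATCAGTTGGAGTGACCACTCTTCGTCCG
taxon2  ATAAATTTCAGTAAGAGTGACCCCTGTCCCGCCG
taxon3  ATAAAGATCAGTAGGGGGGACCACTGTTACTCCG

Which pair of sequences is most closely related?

taxon1 and taxon3

taxon1–taxon2: 9/34 differ, p = 0.265, d = 0.326.
taxon1–taxon3: 6/34 differ, p = 0.176, d = 0.201.
taxon2–taxon3: 9/34 differ, p = 0.265, d = 0.326.
The smallest distance is between taxon1 and taxon3.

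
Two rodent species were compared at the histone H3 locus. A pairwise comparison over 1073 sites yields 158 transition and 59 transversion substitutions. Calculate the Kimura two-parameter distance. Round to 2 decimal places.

0.24

P = 158/1073 ≈ 0.147251 and Q = 59/1073 ≈ 0.054986.
Under the Kimura two-parameter model, d = −½ ln(1 − 2P − Q) − ¼ ln(1 − 2Q).
1 − 2P − Q = 0.650512, giving −½ ln(0.650512) = 0.214998.
1 − 2Q = 0.890028, giving −¼ ln(0.890028) = 0.029126.
d = 0.214998 + 0.029126 = 0.244124.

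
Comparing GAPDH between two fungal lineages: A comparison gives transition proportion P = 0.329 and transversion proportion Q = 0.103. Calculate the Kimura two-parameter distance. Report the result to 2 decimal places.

0.77

Under the Kimura two-parameter model, d = −½ ln(1 − 2P − Q) − ¼ ln(1 − 2Q).
1 − 2P − Q = 0.239, giving −½ ln(0.239) = 0.715646.
1 − 2Q = 0.794, giving −¼ ln(0.794) = 0.057668.
d = 0.715646 + 0.057668 = 0.773314.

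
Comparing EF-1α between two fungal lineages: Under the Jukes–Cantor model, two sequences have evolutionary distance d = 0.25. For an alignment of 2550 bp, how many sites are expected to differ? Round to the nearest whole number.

542

Invert JC69: p = (3/4)(1 − e^(−4d/3)) = 0.75 × (1 − e^(-0.333333)) = 0.75 × (1 − 0.716532) = 0.212601.
Expected differing sites = pL ≈ 0.212601 × 2550 = 542.13255 ≈ 542.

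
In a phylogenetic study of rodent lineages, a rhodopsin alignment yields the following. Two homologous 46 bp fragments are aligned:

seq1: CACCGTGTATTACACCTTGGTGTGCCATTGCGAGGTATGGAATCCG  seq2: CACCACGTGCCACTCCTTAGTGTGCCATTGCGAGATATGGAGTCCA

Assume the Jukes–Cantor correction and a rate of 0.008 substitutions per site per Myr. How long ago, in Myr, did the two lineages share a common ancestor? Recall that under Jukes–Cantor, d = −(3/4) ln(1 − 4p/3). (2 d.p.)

16.04

The sequences differ at 10 of 46 sites (5, 6, 9, 10, 11, 14, 19, 35, 42, 46), so p = 10/46 ≈ 0.217391.
d = −(3/4) ln(1 − 4p/3) = −0.75 ln(1 − 0.289855) = −0.75 ln(0.710145)
  = −0.75 × (-0.342286) = 0.256715 substitutions/site.
Under a molecular clock d = 2μt, so t = d/(2μ) = 0.256715 / (2 × 0.008) = 16.04 Myr.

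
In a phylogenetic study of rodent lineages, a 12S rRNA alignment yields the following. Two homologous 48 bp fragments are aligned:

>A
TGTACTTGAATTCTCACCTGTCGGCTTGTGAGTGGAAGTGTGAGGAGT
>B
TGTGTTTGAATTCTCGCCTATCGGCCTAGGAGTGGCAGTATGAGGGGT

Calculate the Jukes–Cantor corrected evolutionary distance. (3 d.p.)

The sequences differ at 10 of 48 sites (4, 5, 16, 20, 26, 28, 29, 36, 40, 46), so p = 10/48 ≈ 0.208333.
d = −(3/4) ln(1 − 4p/3) = −0.75 ln(1 − 0.277777) = −0.75 ln(0.722223)
  = −0.75 × (-0.325421) = 0.244066 substitutions/site.

0.244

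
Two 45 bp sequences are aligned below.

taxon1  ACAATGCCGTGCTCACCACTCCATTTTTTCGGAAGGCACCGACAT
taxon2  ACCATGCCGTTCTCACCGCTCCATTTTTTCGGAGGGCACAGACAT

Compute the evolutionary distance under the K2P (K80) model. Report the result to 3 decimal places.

Of 45 sites, 2 differences are transitions and 3 are transversions, so P = 2/45 ≈ 0.044444 and Q = 3/45 ≈ 0.066667.
Under the Kimura two-parameter model, d = −½ ln(1 − 2P − Q) − ¼ ln(1 − 2Q).
1 − 2P − Q = 0.844445, giving −½ ln(0.844445) = 0.084538.
1 − 2Q = 0.866666, giving −¼ ln(0.866666) = 0.035775.
d = 0.084538 + 0.035775 = 0.120313.

0.120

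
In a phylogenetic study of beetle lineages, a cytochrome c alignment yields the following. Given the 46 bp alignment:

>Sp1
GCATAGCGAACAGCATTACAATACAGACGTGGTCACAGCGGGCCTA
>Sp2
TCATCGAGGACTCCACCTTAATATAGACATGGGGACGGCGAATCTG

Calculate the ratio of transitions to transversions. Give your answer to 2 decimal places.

1.38

Transitions are A↔G and C↔T; transversions are all other mismatches.
Transitions: 11. Transversions: 8.
R = 11/8 = 1.375 ≈ 1.38 (to 2 d.p.).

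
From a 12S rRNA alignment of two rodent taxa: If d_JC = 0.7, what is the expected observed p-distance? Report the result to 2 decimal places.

p = (3/4)(1 − e^(−4d/3)) = 0.75 × (1 − e^(-0.933333)) = 0.75 × (1 − 0.393241) = 0.455069.

0.46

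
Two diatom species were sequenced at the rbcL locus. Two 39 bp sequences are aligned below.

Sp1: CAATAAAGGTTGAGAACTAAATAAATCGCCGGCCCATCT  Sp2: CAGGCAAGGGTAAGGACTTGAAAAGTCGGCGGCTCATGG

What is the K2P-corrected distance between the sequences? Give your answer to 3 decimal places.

Of 39 sites, 6 differences are transitions and 8 are transversions, so P = 6/39 ≈ 0.153846 and Q = 8/39 ≈ 0.205128.
Under the Kimura two-parameter model, d = −½ ln(1 − 2P − Q) − ¼ ln(1 − 2Q).
1 − 2P − Q = 0.48718, giving −½ ln(0.48718) = 0.359561.
1 − 2Q = 0.589744, giving −¼ ln(0.589744) = 0.132017.
d = 0.359561 + 0.132017 = 0.491578.

0.492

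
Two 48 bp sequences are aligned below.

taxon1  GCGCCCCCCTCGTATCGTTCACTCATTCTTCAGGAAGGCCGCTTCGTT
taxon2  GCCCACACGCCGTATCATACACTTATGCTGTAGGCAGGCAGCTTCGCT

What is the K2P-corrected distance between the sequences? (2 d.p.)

Of 48 sites, 5 differences are transitions and 9 are transversions, so P = 5/48 ≈ 0.104167 and Q = 9/48 = 0.1875.
Under the Kimura two-parameter model, d = −½ ln(1 − 2P − Q) − ¼ ln(1 − 2Q).
1 − 2P − Q = 0.604166, giving −½ ln(0.604166) = 0.251953.
1 − 2Q = 0.625, giving −¼ ln(0.625) = 0.117501.
d = 0.251953 + 0.117501 = 0.369454.

0.37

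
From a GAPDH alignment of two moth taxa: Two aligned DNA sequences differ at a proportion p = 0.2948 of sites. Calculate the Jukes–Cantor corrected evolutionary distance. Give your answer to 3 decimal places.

0.375

d = −(3/4) ln(1 − 4p/3) = −0.75 ln(1 − 0.393067) = −0.75 ln(0.606933)
  = −0.75 × (-0.499337) = 0.374503 substitutions/site.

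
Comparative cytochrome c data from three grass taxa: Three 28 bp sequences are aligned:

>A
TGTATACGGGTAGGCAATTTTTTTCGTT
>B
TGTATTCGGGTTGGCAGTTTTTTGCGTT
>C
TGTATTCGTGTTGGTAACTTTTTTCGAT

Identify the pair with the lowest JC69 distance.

A–B: 4/28 differ, p = 0.143, d = 0.158.
A–C: 6/28 differ, p = 0.214, d = 0.252.
B–C: 6/28 differ, p = 0.214, d = 0.252.
The smallest distance is between A and B.

A and B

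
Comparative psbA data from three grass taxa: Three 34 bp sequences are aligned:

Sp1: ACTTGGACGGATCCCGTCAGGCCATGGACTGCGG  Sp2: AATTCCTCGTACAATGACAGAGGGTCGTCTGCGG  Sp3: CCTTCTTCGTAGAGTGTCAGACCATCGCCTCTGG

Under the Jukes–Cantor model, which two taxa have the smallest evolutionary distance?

Sp1–Sp2: 16/34 differ, p = 0.471, d = 0.741.
Sp1–Sp3: 14/34 differ, p = 0.412, d = 0.597.
Sp2–Sp3: 12/34 differ, p = 0.353, d = 0.477.
The smallest distance is between Sp2 and Sp3.

Sp2 and Sp3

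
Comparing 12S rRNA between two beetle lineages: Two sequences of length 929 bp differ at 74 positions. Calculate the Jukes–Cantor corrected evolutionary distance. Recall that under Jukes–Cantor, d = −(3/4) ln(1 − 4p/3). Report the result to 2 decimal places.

p = 74/929 ≈ 0.079656.
d = −(3/4) ln(1 − 4p/3) = −0.75 ln(1 − 0.106208) = −0.75 ln(0.893792)
  = −0.75 × (-0.112282) = 0.084212 substitutions/site.

0.08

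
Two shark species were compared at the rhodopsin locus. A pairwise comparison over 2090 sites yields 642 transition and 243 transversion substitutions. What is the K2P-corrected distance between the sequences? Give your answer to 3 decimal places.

0.722

P = 642/2090 ≈ 0.307177 and Q = 243/2090 ≈ 0.116268.
Under the Kimura two-parameter model, d = −½ ln(1 − 2P − Q) − ¼ ln(1 − 2Q).
1 − 2P − Q = 0.269378, giving −½ ln(0.269378) = 0.655820.
1 − 2Q = 0.767464, giving −¼ ln(0.767464) = 0.066166.
d = 0.655820 + 0.066166 = 0.721986.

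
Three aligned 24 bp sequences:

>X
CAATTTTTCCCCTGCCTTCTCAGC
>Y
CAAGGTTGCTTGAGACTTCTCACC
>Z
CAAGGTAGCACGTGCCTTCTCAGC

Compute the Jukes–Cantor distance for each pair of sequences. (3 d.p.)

d(X,Y) = 0.520, d(X,Z) = 0.304, d(Y,Z) = 0.304

X–Y: 9/24 sites differ → p = 0.375, d = −0.75 ln(1 − 0.5) = 0.519860 ≈ 0.520.
X–Z: 6/24 sites differ → p = 0.25, d = −0.75 ln(1 − 0.333333) = 0.304098 ≈ 0.304.
Y–Z: 6/24 sites differ → p = 0.25, d = −0.75 ln(1 − 0.333333) = 0.304098 ≈ 0.304.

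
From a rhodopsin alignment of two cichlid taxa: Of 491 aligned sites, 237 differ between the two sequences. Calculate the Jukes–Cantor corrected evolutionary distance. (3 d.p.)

0.774

p = 237/491 ≈ 0.482688.
d = −(3/4) ln(1 − 4p/3) = −0.75 ln(1 − 0.643584) = −0.75 ln(0.356416)
  = −0.75 × (-1.031657) = 0.773743 substitutions/site.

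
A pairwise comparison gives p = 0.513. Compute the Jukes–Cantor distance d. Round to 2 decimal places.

d = −(3/4) ln(1 − 4p/3) = −0.75 ln(1 − 0.684) = −0.75 ln(0.316)
  = −0.75 × (-1.152013) = 0.864010 substitutions/site.

0.86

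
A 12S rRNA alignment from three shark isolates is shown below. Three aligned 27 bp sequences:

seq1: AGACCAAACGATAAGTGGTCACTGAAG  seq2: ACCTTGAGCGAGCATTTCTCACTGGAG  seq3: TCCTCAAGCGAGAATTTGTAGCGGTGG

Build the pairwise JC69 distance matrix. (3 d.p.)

d(seq1,seq2) = 0.673, d(seq1,seq3) = 0.770, d(seq2,seq3) = 0.511

seq1–seq2: 12/27 sites differ → p ≈ 0.444444, d = −0.75 ln(1 − 0.592592) = 0.673455 ≈ 0.673.
seq1–seq3: 13/27 sites differ → p ≈ 0.481481, d = −0.75 ln(1 − 0.641975) = 0.770364 ≈ 0.770.
seq2–seq3: 10/27 sites differ → p ≈ 0.37037, d = −0.75 ln(1 − 0.493827) = 0.510658 ≈ 0.511.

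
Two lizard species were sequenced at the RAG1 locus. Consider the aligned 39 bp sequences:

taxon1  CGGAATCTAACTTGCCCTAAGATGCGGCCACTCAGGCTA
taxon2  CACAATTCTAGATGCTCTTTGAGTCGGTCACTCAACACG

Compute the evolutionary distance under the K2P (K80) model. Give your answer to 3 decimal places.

Of 39 sites, 8 differences are transitions and 10 are transversions, so P = 8/39 ≈ 0.205128 and Q = 10/39 ≈ 0.25641.
Under the Kimura two-parameter model, d = −½ ln(1 − 2P − Q) − ¼ ln(1 − 2Q).
1 − 2P − Q = 0.333334, giving −½ ln(0.333334) = 0.549305.
1 − 2Q = 0.48718, giving −¼ ln(0.48718) = 0.179780.
d = 0.549305 + 0.179780 = 0.729085.

0.729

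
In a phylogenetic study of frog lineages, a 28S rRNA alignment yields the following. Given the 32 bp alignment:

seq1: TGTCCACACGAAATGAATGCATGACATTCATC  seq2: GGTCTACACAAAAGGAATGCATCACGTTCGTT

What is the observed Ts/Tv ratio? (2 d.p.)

1.67

Transitions are A↔G and C↔T; transversions are all other mismatches.
Transitions: 5. Transversions: 3.
R = 5/3 = 1.666666… ≈ 1.67 (to 2 d.p.).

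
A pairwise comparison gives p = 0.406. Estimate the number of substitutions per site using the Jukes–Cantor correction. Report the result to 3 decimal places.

d = −(3/4) ln(1 − 4p/3) = −0.75 ln(1 − 0.541333) = −0.75 ln(0.458667)
  = −0.75 × (-0.779431) = 0.584573 substitutions/site.

0.585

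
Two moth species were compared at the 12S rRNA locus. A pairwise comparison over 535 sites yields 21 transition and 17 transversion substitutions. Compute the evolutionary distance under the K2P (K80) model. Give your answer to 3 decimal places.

P = 21/535 ≈ 0.039252 and Q = 17/535 ≈ 0.031776.
Under the Kimura two-parameter model, d = −½ ln(1 − 2P − Q) − ¼ ln(1 − 2Q).
1 − 2P − Q = 0.88972, giving −½ ln(0.88972) = 0.058424.
1 − 2Q = 0.936448, giving −¼ ln(0.936448) = 0.016415.
d = 0.058424 + 0.016415 = 0.074839.

0.075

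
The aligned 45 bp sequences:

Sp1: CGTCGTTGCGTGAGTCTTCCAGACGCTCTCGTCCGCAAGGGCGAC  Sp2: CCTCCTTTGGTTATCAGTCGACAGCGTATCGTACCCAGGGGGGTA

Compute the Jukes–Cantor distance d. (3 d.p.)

0.730

The sequences differ at 21 of 45 sites, so p = 21/45 ≈ 0.466667.
d = −(3/4) ln(1 − 4p/3) = −0.75 ln(1 − 0.622223) = −0.75 ln(0.377777)
  = −0.75 × (-0.973451) = 0.730088 substitutions/site.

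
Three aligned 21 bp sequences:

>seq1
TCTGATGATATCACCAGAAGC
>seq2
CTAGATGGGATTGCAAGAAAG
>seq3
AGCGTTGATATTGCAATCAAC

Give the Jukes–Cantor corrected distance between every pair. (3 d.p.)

seq1–seq2: 10/21 sites differ → p ≈ 0.47619, d = −0.75 ln(1 − 0.63492) = 0.755729 ≈ 0.756.
seq1–seq3: 10/21 sites differ → p ≈ 0.47619, d = −0.75 ln(1 − 0.63492) = 0.755729 ≈ 0.756.
seq2–seq3: 9/21 sites differ → p ≈ 0.428571, d = −0.75 ln(1 − 0.571428) = 0.635472 ≈ 0.635.

d(seq1,seq2) = 0.756, d(seq1,seq3) = 0.756, d(seq2,seq3) = 0.635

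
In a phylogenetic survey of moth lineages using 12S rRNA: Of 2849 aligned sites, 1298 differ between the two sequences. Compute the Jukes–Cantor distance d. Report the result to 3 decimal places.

0.701

p = 1298/2849 ≈ 0.455598.
d = −(3/4) ln(1 − 4p/3) = −0.75 ln(1 − 0.607464) = −0.75 ln(0.392536)
  = −0.75 × (-0.935127) = 0.701345 substitutions/site.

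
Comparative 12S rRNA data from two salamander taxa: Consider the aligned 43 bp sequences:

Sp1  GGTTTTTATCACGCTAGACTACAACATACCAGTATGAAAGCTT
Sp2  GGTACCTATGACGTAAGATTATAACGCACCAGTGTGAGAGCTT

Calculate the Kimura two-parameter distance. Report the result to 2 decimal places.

Of 43 sites, 9 differences are transitions and 3 are transversions, so P = 9/43 ≈ 0.209302 and Q = 3/43 ≈ 0.069767.
Under the Kimura two-parameter model, d = −½ ln(1 − 2P − Q) − ¼ ln(1 − 2Q).
1 − 2P − Q = 0.511629, giving −½ ln(0.511629) = 0.335078.
1 − 2Q = 0.860466, giving −¼ ln(0.860466) = 0.037570.
d = 0.335078 + 0.037570 = 0.372648.

0.37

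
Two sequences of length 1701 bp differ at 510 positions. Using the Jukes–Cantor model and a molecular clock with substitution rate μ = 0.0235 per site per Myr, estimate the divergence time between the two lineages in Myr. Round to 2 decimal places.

p = 510/1701 ≈ 0.299824.
d = −(3/4) ln(1 − 4p/3) = −0.75 ln(1 − 0.399765) = −0.75 ln(0.600235)
  = −0.75 × (-0.510434) = 0.382826 substitutions/site.
Under a molecular clock d = 2μt, so t = d/(2μ) = 0.382826 / (2 × 0.0235) = 8.15 Myr.

8.15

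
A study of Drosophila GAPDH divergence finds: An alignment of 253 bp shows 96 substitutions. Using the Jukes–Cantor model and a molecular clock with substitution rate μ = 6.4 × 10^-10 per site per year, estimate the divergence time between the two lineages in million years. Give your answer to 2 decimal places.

413.13

p = 96/253 ≈ 0.379447.
d = −(3/4) ln(1 − 4p/3) = −0.75 ln(1 − 0.505929) = −0.75 ln(0.494071)
  = −0.75 × (-0.705076) = 0.528807 substitutions/site.
Under a molecular clock d = 2μt, so t = d/(2μ) = 0.528807 / (2 × 6.4 × 10^-10) = 413.13 million years.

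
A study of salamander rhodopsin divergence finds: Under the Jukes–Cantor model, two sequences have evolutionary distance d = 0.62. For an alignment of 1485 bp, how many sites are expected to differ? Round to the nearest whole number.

Invert JC69: p = (3/4)(1 − e^(−4d/3)) = 0.75 × (1 − e^(-0.826667)) = 0.75 × (1 − 0.437505) = 0.421871.
Expected differing sites = pL ≈ 0.421871 × 1485 = 626.478435 ≈ 626.

626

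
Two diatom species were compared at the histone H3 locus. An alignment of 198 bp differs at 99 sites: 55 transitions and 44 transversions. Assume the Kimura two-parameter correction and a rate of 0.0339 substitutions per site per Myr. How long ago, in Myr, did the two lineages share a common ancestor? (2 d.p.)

13.26

P = 55/198 ≈ 0.277778 and Q = 44/198 ≈ 0.222222.
Under the Kimura two-parameter model, d = −½ ln(1 − 2P − Q) − ¼ ln(1 − 2Q).
1 − 2P − Q = 0.222222, giving −½ ln(0.222222) = 0.752039.
1 − 2Q = 0.555556, giving −¼ ln(0.555556) = 0.146946.
d = 0.752039 + 0.146946 = 0.898985.
Under a molecular clock d = 2μt, so t = d/(2μ) = 0.898985 / (2 × 0.0339) = 13.26 Myr.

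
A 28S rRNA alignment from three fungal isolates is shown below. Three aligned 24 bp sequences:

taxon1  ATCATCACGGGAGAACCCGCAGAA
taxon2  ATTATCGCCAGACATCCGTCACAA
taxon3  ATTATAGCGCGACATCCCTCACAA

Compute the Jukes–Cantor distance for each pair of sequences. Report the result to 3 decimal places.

taxon1–taxon2: 9/24 sites differ → p = 0.375, d = −0.75 ln(1 − 0.5) = 0.519860 ≈ 0.520.
taxon1–taxon3: 8/24 sites differ → p ≈ 0.333333, d = −0.75 ln(1 − 0.444444) = 0.440839 ≈ 0.441.
taxon2–taxon3: 4/24 sites differ → p ≈ 0.166667, d = −0.75 ln(1 − 0.222223) = 0.188487 ≈ 0.188.

d(taxon1,taxon2) = 0.520, d(taxon1,taxon3) = 0.441, d(taxon2,taxon3) = 0.188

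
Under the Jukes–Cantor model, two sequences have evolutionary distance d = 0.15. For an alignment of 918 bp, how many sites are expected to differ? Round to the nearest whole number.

Invert JC69: p = (3/4)(1 − e^(−4d/3)) = 0.75 × (1 − e^(-0.2)) = 0.75 × (1 − 0.818731) = 0.135952.
Expected differing sites = pL ≈ 0.135952 × 918 = 124.803936 ≈ 125.

125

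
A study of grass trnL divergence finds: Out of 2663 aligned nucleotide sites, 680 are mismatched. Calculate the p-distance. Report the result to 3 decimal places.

p = 680/2663 = 0.255351… ≈ 0.255 (to 3 d.p.).

0.255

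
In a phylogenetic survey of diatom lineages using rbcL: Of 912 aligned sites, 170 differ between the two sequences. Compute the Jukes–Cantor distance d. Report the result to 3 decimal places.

p = 170/912 ≈ 0.186404.
d = −(3/4) ln(1 − 4p/3) = −0.75 ln(1 − 0.248539) = −0.75 ln(0.751461)
  = −0.75 × (-0.285736) = 0.214302 substitutions/site.

0.214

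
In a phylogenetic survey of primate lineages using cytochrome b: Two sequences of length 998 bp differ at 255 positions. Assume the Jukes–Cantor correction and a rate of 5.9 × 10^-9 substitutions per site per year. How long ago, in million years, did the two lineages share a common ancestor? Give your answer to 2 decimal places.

26.48

p = 255/998 ≈ 0.255511.
d = −(3/4) ln(1 − 4p/3) = −0.75 ln(1 − 0.340681) = −0.75 ln(0.659319)
  = −0.75 × (-0.416548) = 0.312411 substitutions/site.
Under a molecular clock d = 2μt, so t = d/(2μ) = 0.312411 / (2 × 5.9 × 10^-9) = 26.48 million years.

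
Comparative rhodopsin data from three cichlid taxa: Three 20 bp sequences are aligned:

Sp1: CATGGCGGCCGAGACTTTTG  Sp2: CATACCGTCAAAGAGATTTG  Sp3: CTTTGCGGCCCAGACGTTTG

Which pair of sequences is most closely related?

Sp1–Sp2: 7/20 differ, p = 0.350, d = 0.471.
Sp1–Sp3: 4/20 differ, p = 0.200, d = 0.233.
Sp2–Sp3: 8/20 differ, p = 0.400, d = 0.572.
The smallest distance is between Sp1 and Sp3.

Sp1 and Sp3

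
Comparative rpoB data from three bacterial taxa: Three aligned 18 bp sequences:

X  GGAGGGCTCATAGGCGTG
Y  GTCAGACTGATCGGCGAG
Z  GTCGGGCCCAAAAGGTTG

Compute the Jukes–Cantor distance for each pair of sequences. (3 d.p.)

X–Y: 7/18 sites differ → p ≈ 0.388889, d = −0.75 ln(1 − 0.518519) = 0.548166 ≈ 0.548.
X–Z: 7/18 sites differ → p ≈ 0.388889, d = −0.75 ln(1 − 0.518519) = 0.548166 ≈ 0.548.
Y–Z: 10/18 sites differ → p ≈ 0.555556, d = −0.75 ln(1 − 0.740741) = 1.012446 ≈ 1.012.

d(X,Y) = 0.548, d(X,Z) = 0.548, d(Y,Z) = 1.012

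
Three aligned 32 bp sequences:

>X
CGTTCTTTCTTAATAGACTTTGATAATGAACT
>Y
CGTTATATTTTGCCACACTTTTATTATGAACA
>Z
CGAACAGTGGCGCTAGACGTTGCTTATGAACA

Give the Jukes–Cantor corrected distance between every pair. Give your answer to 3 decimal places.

d(X,Y) = 0.404, d(X,Z) = 0.585, d(Y,Z) = 0.585

X–Y: 10/32 sites differ → p = 0.3125, d = −0.75 ln(1 − 0.416667) = 0.404248 ≈ 0.404.
X–Z: 13/32 sites differ → p = 0.40625, d = −0.75 ln(1 − 0.541667) = 0.585119 ≈ 0.585.
Y–Z: 13/32 sites differ → p = 0.40625, d = −0.75 ln(1 − 0.541667) = 0.585119 ≈ 0.585.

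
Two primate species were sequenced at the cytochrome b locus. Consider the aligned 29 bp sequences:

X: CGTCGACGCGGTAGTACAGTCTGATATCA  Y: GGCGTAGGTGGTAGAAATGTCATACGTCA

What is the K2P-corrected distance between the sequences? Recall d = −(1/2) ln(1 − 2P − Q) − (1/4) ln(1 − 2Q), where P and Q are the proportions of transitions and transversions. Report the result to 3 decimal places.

0.684

Of 29 sites, 4 differences are transitions and 9 are transversions, so P = 4/29 ≈ 0.137931 and Q = 9/29 ≈ 0.310345.
Under the Kimura two-parameter model, d = −½ ln(1 − 2P − Q) − ¼ ln(1 − 2Q).
1 − 2P − Q = 0.413793, giving −½ ln(0.413793) = 0.441195.
1 − 2Q = 0.37931, giving −¼ ln(0.37931) = 0.242350.
d = 0.441195 + 0.242350 = 0.683545.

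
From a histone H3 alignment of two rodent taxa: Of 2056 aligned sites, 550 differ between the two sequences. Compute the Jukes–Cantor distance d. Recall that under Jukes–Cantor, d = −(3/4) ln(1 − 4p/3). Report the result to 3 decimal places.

p = 550/2056 ≈ 0.26751.
d = −(3/4) ln(1 − 4p/3) = −0.75 ln(1 − 0.35668) = −0.75 ln(0.64332)
  = −0.75 × (-0.441113) = 0.330835 substitutions/site.

0.331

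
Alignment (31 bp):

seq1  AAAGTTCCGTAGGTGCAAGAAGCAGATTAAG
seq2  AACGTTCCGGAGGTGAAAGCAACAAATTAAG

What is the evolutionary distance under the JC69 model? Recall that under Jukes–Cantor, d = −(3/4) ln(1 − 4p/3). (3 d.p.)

The sequences differ at 6 of 31 sites (3, 10, 16, 20, 22, 25), so p = 6/31 ≈ 0.193548.
d = −(3/4) ln(1 − 4p/3) = −0.75 ln(1 − 0.258064) = −0.75 ln(0.741936)
  = −0.75 × (-0.298492) = 0.223869 substitutions/site.

0.224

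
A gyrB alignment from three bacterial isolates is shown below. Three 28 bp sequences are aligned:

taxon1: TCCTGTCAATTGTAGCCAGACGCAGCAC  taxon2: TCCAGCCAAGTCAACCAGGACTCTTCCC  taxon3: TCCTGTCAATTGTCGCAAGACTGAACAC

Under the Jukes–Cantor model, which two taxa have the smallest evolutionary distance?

taxon1 and taxon3

taxon1–taxon2: 12/28 differ, p = 0.429, d = 0.635.
taxon1–taxon3: 5/28 differ, p = 0.179, d = 0.204.
taxon2–taxon3: 12/28 differ, p = 0.429, d = 0.635.
The smallest distance is between taxon1 and taxon3.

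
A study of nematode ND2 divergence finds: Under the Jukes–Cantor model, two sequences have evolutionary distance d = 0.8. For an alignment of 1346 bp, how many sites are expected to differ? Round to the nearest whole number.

662

Invert JC69: p = (3/4)(1 − e^(−4d/3)) = 0.75 × (1 − e^(-1.066667)) = 0.75 × (1 − 0.344154) = 0.491885.
Expected differing sites = pL ≈ 0.491885 × 1346 = 662.07721 ≈ 662.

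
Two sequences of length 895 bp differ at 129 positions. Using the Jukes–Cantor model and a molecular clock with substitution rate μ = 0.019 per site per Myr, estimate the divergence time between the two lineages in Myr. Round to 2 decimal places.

p = 129/895 ≈ 0.144134.
d = −(3/4) ln(1 − 4p/3) = −0.75 ln(1 − 0.192179) = −0.75 ln(0.807821)
  = −0.75 × (-0.213415) = 0.160061 substitutions/site.
Under a molecular clock d = 2μt, so t = d/(2μ) = 0.160061 / (2 × 0.019) = 4.21 Myr.

4.21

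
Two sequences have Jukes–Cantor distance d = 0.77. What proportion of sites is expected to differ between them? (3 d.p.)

p = (3/4)(1 − e^(−4d/3)) = 0.75 × (1 − e^(-1.026667)) = 0.75 × (1 − 0.358199) = 0.481351.

0.481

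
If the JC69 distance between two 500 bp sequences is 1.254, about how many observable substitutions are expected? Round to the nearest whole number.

Invert JC69: p = (3/4)(1 − e^(−4d/3)) = 0.75 × (1 − e^(-1.672)) = 0.75 × (1 − 0.187871) = 0.609097.
Expected differing sites = pL ≈ 0.609097 × 500 = 304.5485 ≈ 305.

305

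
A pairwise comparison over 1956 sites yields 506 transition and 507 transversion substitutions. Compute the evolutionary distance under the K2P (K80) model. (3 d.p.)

P = 506/1956 ≈ 0.258691 and Q = 507/1956 ≈ 0.259202.
Under the Kimura two-parameter model, d = −½ ln(1 − 2P − Q) − ¼ ln(1 − 2Q).
1 − 2P − Q = 0.223416, giving −½ ln(0.223416) = 0.749360.
1 − 2Q = 0.481596, giving −¼ ln(0.481596) = 0.182662.
d = 0.749360 + 0.182662 = 0.932022.

0.932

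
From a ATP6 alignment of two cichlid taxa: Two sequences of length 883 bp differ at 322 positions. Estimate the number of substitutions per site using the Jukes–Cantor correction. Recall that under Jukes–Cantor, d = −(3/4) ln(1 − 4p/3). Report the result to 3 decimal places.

p = 322/883 ≈ 0.364666.
d = −(3/4) ln(1 − 4p/3) = −0.75 ln(1 − 0.486221) = −0.75 ln(0.513779)
  = −0.75 × (-0.665962) = 0.499472 substitutions/site.

0.499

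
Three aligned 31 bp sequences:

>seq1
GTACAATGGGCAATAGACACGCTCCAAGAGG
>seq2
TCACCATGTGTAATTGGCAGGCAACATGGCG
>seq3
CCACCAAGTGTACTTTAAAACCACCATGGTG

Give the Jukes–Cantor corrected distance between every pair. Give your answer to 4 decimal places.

d(seq1,seq2) = 0.6143, d(seq1,seq3) = 0.8740, d(seq2,seq3) = 0.4217

seq1–seq2: 13/31 sites differ → p ≈ 0.419355, d = −0.75 ln(1 − 0.55914) = 0.614271 ≈ 0.6143.
seq1–seq3: 16/31 sites differ → p ≈ 0.516129, d = −0.75 ln(1 − 0.688172) = 0.873978 ≈ 0.8740.
seq2–seq3: 10/31 sites differ → p ≈ 0.322581, d = −0.75 ln(1 − 0.430108) = 0.421731 ≈ 0.4217.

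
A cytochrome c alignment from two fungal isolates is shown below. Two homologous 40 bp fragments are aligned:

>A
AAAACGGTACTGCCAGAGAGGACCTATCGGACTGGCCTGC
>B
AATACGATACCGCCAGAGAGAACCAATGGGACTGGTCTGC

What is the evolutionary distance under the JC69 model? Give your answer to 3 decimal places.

The sequences differ at 7 of 40 sites (3, 7, 11, 21, 25, 28, 36), so p = 7/40 = 0.175.
d = −(3/4) ln(1 − 4p/3) = −0.75 ln(1 − 0.233333) = −0.75 ln(0.766667)
  = −0.75 × (-0.265703) = 0.199277 substitutions/site.

0.199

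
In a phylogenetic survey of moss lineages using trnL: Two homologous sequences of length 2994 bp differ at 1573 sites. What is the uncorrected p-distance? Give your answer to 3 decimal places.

p = 1573/2994 = 0.525384… ≈ 0.525 (to 3 d.p.).

0.525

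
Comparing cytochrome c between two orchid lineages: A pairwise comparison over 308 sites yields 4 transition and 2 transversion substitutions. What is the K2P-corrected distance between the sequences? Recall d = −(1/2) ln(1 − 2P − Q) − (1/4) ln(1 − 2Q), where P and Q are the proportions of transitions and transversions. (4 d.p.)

P = 4/308 ≈ 0.012987 and Q = 2/308 ≈ 0.006494.
Under the Kimura two-parameter model, d = −½ ln(1 − 2P − Q) − ¼ ln(1 − 2Q).
1 − 2P − Q = 0.967532, giving −½ ln(0.967532) = 0.016503.
1 − 2Q = 0.987012, giving −¼ ln(0.987012) = 0.003268.
d = 0.016503 + 0.003268 = 0.019771.

0.0198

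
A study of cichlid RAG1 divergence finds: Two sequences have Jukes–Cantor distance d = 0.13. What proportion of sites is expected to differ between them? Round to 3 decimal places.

0.119

p = (3/4)(1 − e^(−4d/3)) = 0.75 × (1 − e^(-0.173333)) = 0.75 × (1 − 0.840858) = 0.119357.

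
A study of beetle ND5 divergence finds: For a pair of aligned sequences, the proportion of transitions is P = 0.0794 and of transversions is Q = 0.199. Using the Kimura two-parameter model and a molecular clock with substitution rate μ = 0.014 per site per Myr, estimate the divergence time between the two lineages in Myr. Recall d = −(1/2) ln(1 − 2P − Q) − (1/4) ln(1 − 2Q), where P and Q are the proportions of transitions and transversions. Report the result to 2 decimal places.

12.44

Under the Kimura two-parameter model, d = −½ ln(1 − 2P − Q) − ¼ ln(1 − 2Q).
1 − 2P − Q = 0.6422, giving −½ ln(0.6422) = 0.221428.
1 − 2Q = 0.602, giving −¼ ln(0.602) = 0.126874.
d = 0.221428 + 0.126874 = 0.348302.
Under a molecular clock d = 2μt, so t = d/(2μ) = 0.348302 / (2 × 0.014) = 12.44 Myr.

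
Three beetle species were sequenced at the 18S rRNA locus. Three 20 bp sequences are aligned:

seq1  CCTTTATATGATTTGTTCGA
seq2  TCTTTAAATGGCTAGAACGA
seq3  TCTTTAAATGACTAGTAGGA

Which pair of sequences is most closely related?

seq1–seq2: 7/20 differ, p = 0.350, d = 0.471.
seq1–seq3: 6/20 differ, p = 0.300, d = 0.383.
seq2–seq3: 3/20 differ, p = 0.150, d = 0.167.
The smallest distance is between seq2 and seq3.

seq2 and seq3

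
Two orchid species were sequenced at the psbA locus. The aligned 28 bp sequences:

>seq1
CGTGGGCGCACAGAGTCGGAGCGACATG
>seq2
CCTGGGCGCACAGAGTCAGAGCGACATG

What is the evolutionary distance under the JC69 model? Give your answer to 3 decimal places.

0.075

The sequences differ at 2 of 28 sites (2, 18), so p = 2/28 ≈ 0.071429.
d = −(3/4) ln(1 − 4p/3) = −0.75 ln(1 − 0.095239) = −0.75 ln(0.904761)
  = −0.75 × (-0.100084) = 0.075063 substitutions/site.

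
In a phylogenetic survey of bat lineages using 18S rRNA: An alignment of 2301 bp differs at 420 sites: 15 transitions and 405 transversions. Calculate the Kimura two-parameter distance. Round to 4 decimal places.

0.2132

P = 15/2301 ≈ 0.006519 and Q = 405/2301 ≈ 0.17601.
Under the Kimura two-parameter model, d = −½ ln(1 − 2P − Q) − ¼ ln(1 − 2Q).
1 − 2P − Q = 0.810952, giving −½ ln(0.810952) = 0.104773.
1 − 2Q = 0.64798, giving −¼ ln(0.64798) = 0.108474.
d = 0.104773 + 0.108474 = 0.213247.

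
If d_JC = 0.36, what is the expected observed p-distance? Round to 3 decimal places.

p = (3/4)(1 − e^(−4d/3)) = 0.75 × (1 − e^(-0.48)) = 0.75 × (1 − 0.618783) = 0.285913.

0.286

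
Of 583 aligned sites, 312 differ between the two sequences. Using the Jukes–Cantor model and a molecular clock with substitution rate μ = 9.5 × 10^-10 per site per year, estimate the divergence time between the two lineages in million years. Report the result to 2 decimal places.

p = 312/583 ≈ 0.535163.
d = −(3/4) ln(1 − 4p/3) = −0.75 ln(1 − 0.713551) = −0.75 ln(0.286449)
  = −0.75 × (-1.250195) = 0.937646 substitutions/site.
Under a molecular clock d = 2μt, so t = d/(2μ) = 0.937646 / (2 × 9.5 × 10^-10) = 493.50 million years.

493.50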